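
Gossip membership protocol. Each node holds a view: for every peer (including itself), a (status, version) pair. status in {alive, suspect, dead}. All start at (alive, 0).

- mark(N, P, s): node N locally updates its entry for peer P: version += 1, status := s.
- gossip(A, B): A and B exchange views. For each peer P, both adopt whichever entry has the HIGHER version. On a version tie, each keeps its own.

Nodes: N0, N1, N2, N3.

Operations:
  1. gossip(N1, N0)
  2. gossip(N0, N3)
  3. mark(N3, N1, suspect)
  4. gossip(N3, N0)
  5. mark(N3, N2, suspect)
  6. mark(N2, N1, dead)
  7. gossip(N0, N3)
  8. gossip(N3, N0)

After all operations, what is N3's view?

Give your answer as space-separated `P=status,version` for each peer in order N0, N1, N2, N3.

Op 1: gossip N1<->N0 -> N1.N0=(alive,v0) N1.N1=(alive,v0) N1.N2=(alive,v0) N1.N3=(alive,v0) | N0.N0=(alive,v0) N0.N1=(alive,v0) N0.N2=(alive,v0) N0.N3=(alive,v0)
Op 2: gossip N0<->N3 -> N0.N0=(alive,v0) N0.N1=(alive,v0) N0.N2=(alive,v0) N0.N3=(alive,v0) | N3.N0=(alive,v0) N3.N1=(alive,v0) N3.N2=(alive,v0) N3.N3=(alive,v0)
Op 3: N3 marks N1=suspect -> (suspect,v1)
Op 4: gossip N3<->N0 -> N3.N0=(alive,v0) N3.N1=(suspect,v1) N3.N2=(alive,v0) N3.N3=(alive,v0) | N0.N0=(alive,v0) N0.N1=(suspect,v1) N0.N2=(alive,v0) N0.N3=(alive,v0)
Op 5: N3 marks N2=suspect -> (suspect,v1)
Op 6: N2 marks N1=dead -> (dead,v1)
Op 7: gossip N0<->N3 -> N0.N0=(alive,v0) N0.N1=(suspect,v1) N0.N2=(suspect,v1) N0.N3=(alive,v0) | N3.N0=(alive,v0) N3.N1=(suspect,v1) N3.N2=(suspect,v1) N3.N3=(alive,v0)
Op 8: gossip N3<->N0 -> N3.N0=(alive,v0) N3.N1=(suspect,v1) N3.N2=(suspect,v1) N3.N3=(alive,v0) | N0.N0=(alive,v0) N0.N1=(suspect,v1) N0.N2=(suspect,v1) N0.N3=(alive,v0)

Answer: N0=alive,0 N1=suspect,1 N2=suspect,1 N3=alive,0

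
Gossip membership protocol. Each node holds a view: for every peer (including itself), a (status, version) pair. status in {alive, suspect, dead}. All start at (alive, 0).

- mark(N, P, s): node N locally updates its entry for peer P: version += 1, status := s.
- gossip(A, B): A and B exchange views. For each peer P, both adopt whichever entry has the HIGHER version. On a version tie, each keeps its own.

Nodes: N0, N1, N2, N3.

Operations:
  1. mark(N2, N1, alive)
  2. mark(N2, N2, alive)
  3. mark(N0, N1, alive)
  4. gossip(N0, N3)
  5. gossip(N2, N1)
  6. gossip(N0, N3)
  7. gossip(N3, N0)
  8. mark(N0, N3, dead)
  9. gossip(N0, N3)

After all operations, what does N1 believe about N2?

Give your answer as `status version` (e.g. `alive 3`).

Op 1: N2 marks N1=alive -> (alive,v1)
Op 2: N2 marks N2=alive -> (alive,v1)
Op 3: N0 marks N1=alive -> (alive,v1)
Op 4: gossip N0<->N3 -> N0.N0=(alive,v0) N0.N1=(alive,v1) N0.N2=(alive,v0) N0.N3=(alive,v0) | N3.N0=(alive,v0) N3.N1=(alive,v1) N3.N2=(alive,v0) N3.N3=(alive,v0)
Op 5: gossip N2<->N1 -> N2.N0=(alive,v0) N2.N1=(alive,v1) N2.N2=(alive,v1) N2.N3=(alive,v0) | N1.N0=(alive,v0) N1.N1=(alive,v1) N1.N2=(alive,v1) N1.N3=(alive,v0)
Op 6: gossip N0<->N3 -> N0.N0=(alive,v0) N0.N1=(alive,v1) N0.N2=(alive,v0) N0.N3=(alive,v0) | N3.N0=(alive,v0) N3.N1=(alive,v1) N3.N2=(alive,v0) N3.N3=(alive,v0)
Op 7: gossip N3<->N0 -> N3.N0=(alive,v0) N3.N1=(alive,v1) N3.N2=(alive,v0) N3.N3=(alive,v0) | N0.N0=(alive,v0) N0.N1=(alive,v1) N0.N2=(alive,v0) N0.N3=(alive,v0)
Op 8: N0 marks N3=dead -> (dead,v1)
Op 9: gossip N0<->N3 -> N0.N0=(alive,v0) N0.N1=(alive,v1) N0.N2=(alive,v0) N0.N3=(dead,v1) | N3.N0=(alive,v0) N3.N1=(alive,v1) N3.N2=(alive,v0) N3.N3=(dead,v1)

Answer: alive 1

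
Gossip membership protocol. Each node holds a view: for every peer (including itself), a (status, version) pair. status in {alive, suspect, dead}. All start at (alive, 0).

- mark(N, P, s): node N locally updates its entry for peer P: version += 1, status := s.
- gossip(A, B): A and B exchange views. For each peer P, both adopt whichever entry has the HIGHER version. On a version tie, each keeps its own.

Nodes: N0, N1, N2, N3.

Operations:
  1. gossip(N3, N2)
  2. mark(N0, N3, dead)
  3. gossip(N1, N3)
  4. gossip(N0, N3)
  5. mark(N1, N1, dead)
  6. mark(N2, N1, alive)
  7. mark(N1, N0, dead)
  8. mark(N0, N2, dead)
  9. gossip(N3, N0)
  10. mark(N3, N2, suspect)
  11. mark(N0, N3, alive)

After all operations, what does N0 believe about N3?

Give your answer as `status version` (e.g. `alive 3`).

Answer: alive 2

Derivation:
Op 1: gossip N3<->N2 -> N3.N0=(alive,v0) N3.N1=(alive,v0) N3.N2=(alive,v0) N3.N3=(alive,v0) | N2.N0=(alive,v0) N2.N1=(alive,v0) N2.N2=(alive,v0) N2.N3=(alive,v0)
Op 2: N0 marks N3=dead -> (dead,v1)
Op 3: gossip N1<->N3 -> N1.N0=(alive,v0) N1.N1=(alive,v0) N1.N2=(alive,v0) N1.N3=(alive,v0) | N3.N0=(alive,v0) N3.N1=(alive,v0) N3.N2=(alive,v0) N3.N3=(alive,v0)
Op 4: gossip N0<->N3 -> N0.N0=(alive,v0) N0.N1=(alive,v0) N0.N2=(alive,v0) N0.N3=(dead,v1) | N3.N0=(alive,v0) N3.N1=(alive,v0) N3.N2=(alive,v0) N3.N3=(dead,v1)
Op 5: N1 marks N1=dead -> (dead,v1)
Op 6: N2 marks N1=alive -> (alive,v1)
Op 7: N1 marks N0=dead -> (dead,v1)
Op 8: N0 marks N2=dead -> (dead,v1)
Op 9: gossip N3<->N0 -> N3.N0=(alive,v0) N3.N1=(alive,v0) N3.N2=(dead,v1) N3.N3=(dead,v1) | N0.N0=(alive,v0) N0.N1=(alive,v0) N0.N2=(dead,v1) N0.N3=(dead,v1)
Op 10: N3 marks N2=suspect -> (suspect,v2)
Op 11: N0 marks N3=alive -> (alive,v2)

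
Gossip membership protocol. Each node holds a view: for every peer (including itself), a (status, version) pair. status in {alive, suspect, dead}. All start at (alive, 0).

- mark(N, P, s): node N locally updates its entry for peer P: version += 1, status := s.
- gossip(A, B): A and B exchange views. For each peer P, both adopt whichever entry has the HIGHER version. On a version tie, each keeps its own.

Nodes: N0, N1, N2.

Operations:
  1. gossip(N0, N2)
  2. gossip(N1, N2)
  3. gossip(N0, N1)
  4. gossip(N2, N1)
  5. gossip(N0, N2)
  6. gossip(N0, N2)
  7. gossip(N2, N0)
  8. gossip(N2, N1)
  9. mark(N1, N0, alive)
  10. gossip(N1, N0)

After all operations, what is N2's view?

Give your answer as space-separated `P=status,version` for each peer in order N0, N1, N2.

Answer: N0=alive,0 N1=alive,0 N2=alive,0

Derivation:
Op 1: gossip N0<->N2 -> N0.N0=(alive,v0) N0.N1=(alive,v0) N0.N2=(alive,v0) | N2.N0=(alive,v0) N2.N1=(alive,v0) N2.N2=(alive,v0)
Op 2: gossip N1<->N2 -> N1.N0=(alive,v0) N1.N1=(alive,v0) N1.N2=(alive,v0) | N2.N0=(alive,v0) N2.N1=(alive,v0) N2.N2=(alive,v0)
Op 3: gossip N0<->N1 -> N0.N0=(alive,v0) N0.N1=(alive,v0) N0.N2=(alive,v0) | N1.N0=(alive,v0) N1.N1=(alive,v0) N1.N2=(alive,v0)
Op 4: gossip N2<->N1 -> N2.N0=(alive,v0) N2.N1=(alive,v0) N2.N2=(alive,v0) | N1.N0=(alive,v0) N1.N1=(alive,v0) N1.N2=(alive,v0)
Op 5: gossip N0<->N2 -> N0.N0=(alive,v0) N0.N1=(alive,v0) N0.N2=(alive,v0) | N2.N0=(alive,v0) N2.N1=(alive,v0) N2.N2=(alive,v0)
Op 6: gossip N0<->N2 -> N0.N0=(alive,v0) N0.N1=(alive,v0) N0.N2=(alive,v0) | N2.N0=(alive,v0) N2.N1=(alive,v0) N2.N2=(alive,v0)
Op 7: gossip N2<->N0 -> N2.N0=(alive,v0) N2.N1=(alive,v0) N2.N2=(alive,v0) | N0.N0=(alive,v0) N0.N1=(alive,v0) N0.N2=(alive,v0)
Op 8: gossip N2<->N1 -> N2.N0=(alive,v0) N2.N1=(alive,v0) N2.N2=(alive,v0) | N1.N0=(alive,v0) N1.N1=(alive,v0) N1.N2=(alive,v0)
Op 9: N1 marks N0=alive -> (alive,v1)
Op 10: gossip N1<->N0 -> N1.N0=(alive,v1) N1.N1=(alive,v0) N1.N2=(alive,v0) | N0.N0=(alive,v1) N0.N1=(alive,v0) N0.N2=(alive,v0)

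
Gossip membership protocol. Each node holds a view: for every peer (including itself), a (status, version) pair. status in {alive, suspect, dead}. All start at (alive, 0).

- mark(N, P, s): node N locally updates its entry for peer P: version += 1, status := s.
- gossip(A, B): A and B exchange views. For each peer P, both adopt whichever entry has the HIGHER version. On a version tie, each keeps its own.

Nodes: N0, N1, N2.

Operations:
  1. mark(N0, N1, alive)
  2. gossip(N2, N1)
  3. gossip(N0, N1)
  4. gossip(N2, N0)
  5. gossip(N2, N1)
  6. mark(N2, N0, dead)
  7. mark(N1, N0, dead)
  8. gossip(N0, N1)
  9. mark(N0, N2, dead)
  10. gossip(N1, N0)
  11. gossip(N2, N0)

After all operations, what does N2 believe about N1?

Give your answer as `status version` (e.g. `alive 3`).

Answer: alive 1

Derivation:
Op 1: N0 marks N1=alive -> (alive,v1)
Op 2: gossip N2<->N1 -> N2.N0=(alive,v0) N2.N1=(alive,v0) N2.N2=(alive,v0) | N1.N0=(alive,v0) N1.N1=(alive,v0) N1.N2=(alive,v0)
Op 3: gossip N0<->N1 -> N0.N0=(alive,v0) N0.N1=(alive,v1) N0.N2=(alive,v0) | N1.N0=(alive,v0) N1.N1=(alive,v1) N1.N2=(alive,v0)
Op 4: gossip N2<->N0 -> N2.N0=(alive,v0) N2.N1=(alive,v1) N2.N2=(alive,v0) | N0.N0=(alive,v0) N0.N1=(alive,v1) N0.N2=(alive,v0)
Op 5: gossip N2<->N1 -> N2.N0=(alive,v0) N2.N1=(alive,v1) N2.N2=(alive,v0) | N1.N0=(alive,v0) N1.N1=(alive,v1) N1.N2=(alive,v0)
Op 6: N2 marks N0=dead -> (dead,v1)
Op 7: N1 marks N0=dead -> (dead,v1)
Op 8: gossip N0<->N1 -> N0.N0=(dead,v1) N0.N1=(alive,v1) N0.N2=(alive,v0) | N1.N0=(dead,v1) N1.N1=(alive,v1) N1.N2=(alive,v0)
Op 9: N0 marks N2=dead -> (dead,v1)
Op 10: gossip N1<->N0 -> N1.N0=(dead,v1) N1.N1=(alive,v1) N1.N2=(dead,v1) | N0.N0=(dead,v1) N0.N1=(alive,v1) N0.N2=(dead,v1)
Op 11: gossip N2<->N0 -> N2.N0=(dead,v1) N2.N1=(alive,v1) N2.N2=(dead,v1) | N0.N0=(dead,v1) N0.N1=(alive,v1) N0.N2=(dead,v1)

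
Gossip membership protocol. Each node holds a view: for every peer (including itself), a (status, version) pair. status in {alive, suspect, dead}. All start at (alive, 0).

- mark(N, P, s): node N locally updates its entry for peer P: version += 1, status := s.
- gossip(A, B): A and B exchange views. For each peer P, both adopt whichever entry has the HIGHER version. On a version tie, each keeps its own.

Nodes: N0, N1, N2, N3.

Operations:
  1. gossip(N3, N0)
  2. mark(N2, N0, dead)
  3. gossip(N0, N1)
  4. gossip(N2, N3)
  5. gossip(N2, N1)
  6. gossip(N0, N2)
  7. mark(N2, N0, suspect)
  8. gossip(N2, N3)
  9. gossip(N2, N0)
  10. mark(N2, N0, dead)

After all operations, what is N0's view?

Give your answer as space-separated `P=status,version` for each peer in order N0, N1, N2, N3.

Op 1: gossip N3<->N0 -> N3.N0=(alive,v0) N3.N1=(alive,v0) N3.N2=(alive,v0) N3.N3=(alive,v0) | N0.N0=(alive,v0) N0.N1=(alive,v0) N0.N2=(alive,v0) N0.N3=(alive,v0)
Op 2: N2 marks N0=dead -> (dead,v1)
Op 3: gossip N0<->N1 -> N0.N0=(alive,v0) N0.N1=(alive,v0) N0.N2=(alive,v0) N0.N3=(alive,v0) | N1.N0=(alive,v0) N1.N1=(alive,v0) N1.N2=(alive,v0) N1.N3=(alive,v0)
Op 4: gossip N2<->N3 -> N2.N0=(dead,v1) N2.N1=(alive,v0) N2.N2=(alive,v0) N2.N3=(alive,v0) | N3.N0=(dead,v1) N3.N1=(alive,v0) N3.N2=(alive,v0) N3.N3=(alive,v0)
Op 5: gossip N2<->N1 -> N2.N0=(dead,v1) N2.N1=(alive,v0) N2.N2=(alive,v0) N2.N3=(alive,v0) | N1.N0=(dead,v1) N1.N1=(alive,v0) N1.N2=(alive,v0) N1.N3=(alive,v0)
Op 6: gossip N0<->N2 -> N0.N0=(dead,v1) N0.N1=(alive,v0) N0.N2=(alive,v0) N0.N3=(alive,v0) | N2.N0=(dead,v1) N2.N1=(alive,v0) N2.N2=(alive,v0) N2.N3=(alive,v0)
Op 7: N2 marks N0=suspect -> (suspect,v2)
Op 8: gossip N2<->N3 -> N2.N0=(suspect,v2) N2.N1=(alive,v0) N2.N2=(alive,v0) N2.N3=(alive,v0) | N3.N0=(suspect,v2) N3.N1=(alive,v0) N3.N2=(alive,v0) N3.N3=(alive,v0)
Op 9: gossip N2<->N0 -> N2.N0=(suspect,v2) N2.N1=(alive,v0) N2.N2=(alive,v0) N2.N3=(alive,v0) | N0.N0=(suspect,v2) N0.N1=(alive,v0) N0.N2=(alive,v0) N0.N3=(alive,v0)
Op 10: N2 marks N0=dead -> (dead,v3)

Answer: N0=suspect,2 N1=alive,0 N2=alive,0 N3=alive,0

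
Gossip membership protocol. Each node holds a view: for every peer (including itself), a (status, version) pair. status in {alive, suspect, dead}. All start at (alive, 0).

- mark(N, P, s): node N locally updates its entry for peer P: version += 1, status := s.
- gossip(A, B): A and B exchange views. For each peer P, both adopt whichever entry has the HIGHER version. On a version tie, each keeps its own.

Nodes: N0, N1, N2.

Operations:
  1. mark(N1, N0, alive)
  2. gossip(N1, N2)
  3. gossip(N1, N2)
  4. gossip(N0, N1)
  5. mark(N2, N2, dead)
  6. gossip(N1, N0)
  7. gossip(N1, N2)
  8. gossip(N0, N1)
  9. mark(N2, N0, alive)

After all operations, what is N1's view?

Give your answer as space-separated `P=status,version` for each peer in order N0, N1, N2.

Answer: N0=alive,1 N1=alive,0 N2=dead,1

Derivation:
Op 1: N1 marks N0=alive -> (alive,v1)
Op 2: gossip N1<->N2 -> N1.N0=(alive,v1) N1.N1=(alive,v0) N1.N2=(alive,v0) | N2.N0=(alive,v1) N2.N1=(alive,v0) N2.N2=(alive,v0)
Op 3: gossip N1<->N2 -> N1.N0=(alive,v1) N1.N1=(alive,v0) N1.N2=(alive,v0) | N2.N0=(alive,v1) N2.N1=(alive,v0) N2.N2=(alive,v0)
Op 4: gossip N0<->N1 -> N0.N0=(alive,v1) N0.N1=(alive,v0) N0.N2=(alive,v0) | N1.N0=(alive,v1) N1.N1=(alive,v0) N1.N2=(alive,v0)
Op 5: N2 marks N2=dead -> (dead,v1)
Op 6: gossip N1<->N0 -> N1.N0=(alive,v1) N1.N1=(alive,v0) N1.N2=(alive,v0) | N0.N0=(alive,v1) N0.N1=(alive,v0) N0.N2=(alive,v0)
Op 7: gossip N1<->N2 -> N1.N0=(alive,v1) N1.N1=(alive,v0) N1.N2=(dead,v1) | N2.N0=(alive,v1) N2.N1=(alive,v0) N2.N2=(dead,v1)
Op 8: gossip N0<->N1 -> N0.N0=(alive,v1) N0.N1=(alive,v0) N0.N2=(dead,v1) | N1.N0=(alive,v1) N1.N1=(alive,v0) N1.N2=(dead,v1)
Op 9: N2 marks N0=alive -> (alive,v2)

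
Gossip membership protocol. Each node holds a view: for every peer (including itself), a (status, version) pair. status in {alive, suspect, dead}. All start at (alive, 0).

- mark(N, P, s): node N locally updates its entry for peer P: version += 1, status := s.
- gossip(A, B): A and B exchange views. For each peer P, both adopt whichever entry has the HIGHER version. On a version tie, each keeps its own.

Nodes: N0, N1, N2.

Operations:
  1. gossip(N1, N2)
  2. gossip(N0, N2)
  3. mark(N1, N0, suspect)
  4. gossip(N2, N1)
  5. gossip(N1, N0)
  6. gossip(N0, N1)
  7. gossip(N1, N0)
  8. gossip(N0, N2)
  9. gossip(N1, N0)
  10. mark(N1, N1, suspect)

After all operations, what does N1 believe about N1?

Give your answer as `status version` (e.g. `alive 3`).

Answer: suspect 1

Derivation:
Op 1: gossip N1<->N2 -> N1.N0=(alive,v0) N1.N1=(alive,v0) N1.N2=(alive,v0) | N2.N0=(alive,v0) N2.N1=(alive,v0) N2.N2=(alive,v0)
Op 2: gossip N0<->N2 -> N0.N0=(alive,v0) N0.N1=(alive,v0) N0.N2=(alive,v0) | N2.N0=(alive,v0) N2.N1=(alive,v0) N2.N2=(alive,v0)
Op 3: N1 marks N0=suspect -> (suspect,v1)
Op 4: gossip N2<->N1 -> N2.N0=(suspect,v1) N2.N1=(alive,v0) N2.N2=(alive,v0) | N1.N0=(suspect,v1) N1.N1=(alive,v0) N1.N2=(alive,v0)
Op 5: gossip N1<->N0 -> N1.N0=(suspect,v1) N1.N1=(alive,v0) N1.N2=(alive,v0) | N0.N0=(suspect,v1) N0.N1=(alive,v0) N0.N2=(alive,v0)
Op 6: gossip N0<->N1 -> N0.N0=(suspect,v1) N0.N1=(alive,v0) N0.N2=(alive,v0) | N1.N0=(suspect,v1) N1.N1=(alive,v0) N1.N2=(alive,v0)
Op 7: gossip N1<->N0 -> N1.N0=(suspect,v1) N1.N1=(alive,v0) N1.N2=(alive,v0) | N0.N0=(suspect,v1) N0.N1=(alive,v0) N0.N2=(alive,v0)
Op 8: gossip N0<->N2 -> N0.N0=(suspect,v1) N0.N1=(alive,v0) N0.N2=(alive,v0) | N2.N0=(suspect,v1) N2.N1=(alive,v0) N2.N2=(alive,v0)
Op 9: gossip N1<->N0 -> N1.N0=(suspect,v1) N1.N1=(alive,v0) N1.N2=(alive,v0) | N0.N0=(suspect,v1) N0.N1=(alive,v0) N0.N2=(alive,v0)
Op 10: N1 marks N1=suspect -> (suspect,v1)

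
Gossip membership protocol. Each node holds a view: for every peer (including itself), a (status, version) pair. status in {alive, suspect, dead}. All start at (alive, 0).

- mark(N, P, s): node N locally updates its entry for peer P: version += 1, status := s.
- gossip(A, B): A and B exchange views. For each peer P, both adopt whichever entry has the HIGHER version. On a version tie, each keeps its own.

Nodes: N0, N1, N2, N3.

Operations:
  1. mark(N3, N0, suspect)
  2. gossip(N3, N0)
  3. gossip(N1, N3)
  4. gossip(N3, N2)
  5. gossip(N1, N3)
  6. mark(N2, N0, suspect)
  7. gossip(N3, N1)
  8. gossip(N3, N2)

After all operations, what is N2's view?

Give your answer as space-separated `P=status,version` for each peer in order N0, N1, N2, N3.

Answer: N0=suspect,2 N1=alive,0 N2=alive,0 N3=alive,0

Derivation:
Op 1: N3 marks N0=suspect -> (suspect,v1)
Op 2: gossip N3<->N0 -> N3.N0=(suspect,v1) N3.N1=(alive,v0) N3.N2=(alive,v0) N3.N3=(alive,v0) | N0.N0=(suspect,v1) N0.N1=(alive,v0) N0.N2=(alive,v0) N0.N3=(alive,v0)
Op 3: gossip N1<->N3 -> N1.N0=(suspect,v1) N1.N1=(alive,v0) N1.N2=(alive,v0) N1.N3=(alive,v0) | N3.N0=(suspect,v1) N3.N1=(alive,v0) N3.N2=(alive,v0) N3.N3=(alive,v0)
Op 4: gossip N3<->N2 -> N3.N0=(suspect,v1) N3.N1=(alive,v0) N3.N2=(alive,v0) N3.N3=(alive,v0) | N2.N0=(suspect,v1) N2.N1=(alive,v0) N2.N2=(alive,v0) N2.N3=(alive,v0)
Op 5: gossip N1<->N3 -> N1.N0=(suspect,v1) N1.N1=(alive,v0) N1.N2=(alive,v0) N1.N3=(alive,v0) | N3.N0=(suspect,v1) N3.N1=(alive,v0) N3.N2=(alive,v0) N3.N3=(alive,v0)
Op 6: N2 marks N0=suspect -> (suspect,v2)
Op 7: gossip N3<->N1 -> N3.N0=(suspect,v1) N3.N1=(alive,v0) N3.N2=(alive,v0) N3.N3=(alive,v0) | N1.N0=(suspect,v1) N1.N1=(alive,v0) N1.N2=(alive,v0) N1.N3=(alive,v0)
Op 8: gossip N3<->N2 -> N3.N0=(suspect,v2) N3.N1=(alive,v0) N3.N2=(alive,v0) N3.N3=(alive,v0) | N2.N0=(suspect,v2) N2.N1=(alive,v0) N2.N2=(alive,v0) N2.N3=(alive,v0)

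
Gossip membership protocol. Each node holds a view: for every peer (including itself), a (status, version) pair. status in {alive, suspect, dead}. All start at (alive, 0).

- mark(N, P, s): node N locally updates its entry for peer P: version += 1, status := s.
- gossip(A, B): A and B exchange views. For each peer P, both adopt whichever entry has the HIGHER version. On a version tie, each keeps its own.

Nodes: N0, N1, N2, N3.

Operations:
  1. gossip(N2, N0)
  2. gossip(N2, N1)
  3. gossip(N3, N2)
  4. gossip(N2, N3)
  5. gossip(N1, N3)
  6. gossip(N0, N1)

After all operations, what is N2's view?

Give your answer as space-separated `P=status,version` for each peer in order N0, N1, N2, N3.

Answer: N0=alive,0 N1=alive,0 N2=alive,0 N3=alive,0

Derivation:
Op 1: gossip N2<->N0 -> N2.N0=(alive,v0) N2.N1=(alive,v0) N2.N2=(alive,v0) N2.N3=(alive,v0) | N0.N0=(alive,v0) N0.N1=(alive,v0) N0.N2=(alive,v0) N0.N3=(alive,v0)
Op 2: gossip N2<->N1 -> N2.N0=(alive,v0) N2.N1=(alive,v0) N2.N2=(alive,v0) N2.N3=(alive,v0) | N1.N0=(alive,v0) N1.N1=(alive,v0) N1.N2=(alive,v0) N1.N3=(alive,v0)
Op 3: gossip N3<->N2 -> N3.N0=(alive,v0) N3.N1=(alive,v0) N3.N2=(alive,v0) N3.N3=(alive,v0) | N2.N0=(alive,v0) N2.N1=(alive,v0) N2.N2=(alive,v0) N2.N3=(alive,v0)
Op 4: gossip N2<->N3 -> N2.N0=(alive,v0) N2.N1=(alive,v0) N2.N2=(alive,v0) N2.N3=(alive,v0) | N3.N0=(alive,v0) N3.N1=(alive,v0) N3.N2=(alive,v0) N3.N3=(alive,v0)
Op 5: gossip N1<->N3 -> N1.N0=(alive,v0) N1.N1=(alive,v0) N1.N2=(alive,v0) N1.N3=(alive,v0) | N3.N0=(alive,v0) N3.N1=(alive,v0) N3.N2=(alive,v0) N3.N3=(alive,v0)
Op 6: gossip N0<->N1 -> N0.N0=(alive,v0) N0.N1=(alive,v0) N0.N2=(alive,v0) N0.N3=(alive,v0) | N1.N0=(alive,v0) N1.N1=(alive,v0) N1.N2=(alive,v0) N1.N3=(alive,v0)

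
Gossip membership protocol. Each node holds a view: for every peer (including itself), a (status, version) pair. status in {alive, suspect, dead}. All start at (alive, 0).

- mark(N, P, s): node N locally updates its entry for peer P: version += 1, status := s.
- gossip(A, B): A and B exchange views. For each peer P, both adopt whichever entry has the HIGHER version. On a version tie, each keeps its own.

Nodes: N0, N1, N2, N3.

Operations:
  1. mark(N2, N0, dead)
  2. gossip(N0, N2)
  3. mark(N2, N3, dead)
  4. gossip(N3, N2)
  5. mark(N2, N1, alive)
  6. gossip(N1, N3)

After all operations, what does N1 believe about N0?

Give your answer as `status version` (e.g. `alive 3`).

Op 1: N2 marks N0=dead -> (dead,v1)
Op 2: gossip N0<->N2 -> N0.N0=(dead,v1) N0.N1=(alive,v0) N0.N2=(alive,v0) N0.N3=(alive,v0) | N2.N0=(dead,v1) N2.N1=(alive,v0) N2.N2=(alive,v0) N2.N3=(alive,v0)
Op 3: N2 marks N3=dead -> (dead,v1)
Op 4: gossip N3<->N2 -> N3.N0=(dead,v1) N3.N1=(alive,v0) N3.N2=(alive,v0) N3.N3=(dead,v1) | N2.N0=(dead,v1) N2.N1=(alive,v0) N2.N2=(alive,v0) N2.N3=(dead,v1)
Op 5: N2 marks N1=alive -> (alive,v1)
Op 6: gossip N1<->N3 -> N1.N0=(dead,v1) N1.N1=(alive,v0) N1.N2=(alive,v0) N1.N3=(dead,v1) | N3.N0=(dead,v1) N3.N1=(alive,v0) N3.N2=(alive,v0) N3.N3=(dead,v1)

Answer: dead 1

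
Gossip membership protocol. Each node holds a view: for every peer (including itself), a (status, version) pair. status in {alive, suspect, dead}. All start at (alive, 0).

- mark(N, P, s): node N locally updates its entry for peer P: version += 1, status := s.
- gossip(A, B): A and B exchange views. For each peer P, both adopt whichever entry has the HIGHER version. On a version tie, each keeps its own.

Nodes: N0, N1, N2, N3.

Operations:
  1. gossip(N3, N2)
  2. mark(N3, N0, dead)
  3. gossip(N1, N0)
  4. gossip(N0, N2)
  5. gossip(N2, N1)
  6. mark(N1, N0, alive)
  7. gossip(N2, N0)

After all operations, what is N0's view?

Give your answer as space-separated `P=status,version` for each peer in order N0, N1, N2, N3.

Answer: N0=alive,0 N1=alive,0 N2=alive,0 N3=alive,0

Derivation:
Op 1: gossip N3<->N2 -> N3.N0=(alive,v0) N3.N1=(alive,v0) N3.N2=(alive,v0) N3.N3=(alive,v0) | N2.N0=(alive,v0) N2.N1=(alive,v0) N2.N2=(alive,v0) N2.N3=(alive,v0)
Op 2: N3 marks N0=dead -> (dead,v1)
Op 3: gossip N1<->N0 -> N1.N0=(alive,v0) N1.N1=(alive,v0) N1.N2=(alive,v0) N1.N3=(alive,v0) | N0.N0=(alive,v0) N0.N1=(alive,v0) N0.N2=(alive,v0) N0.N3=(alive,v0)
Op 4: gossip N0<->N2 -> N0.N0=(alive,v0) N0.N1=(alive,v0) N0.N2=(alive,v0) N0.N3=(alive,v0) | N2.N0=(alive,v0) N2.N1=(alive,v0) N2.N2=(alive,v0) N2.N3=(alive,v0)
Op 5: gossip N2<->N1 -> N2.N0=(alive,v0) N2.N1=(alive,v0) N2.N2=(alive,v0) N2.N3=(alive,v0) | N1.N0=(alive,v0) N1.N1=(alive,v0) N1.N2=(alive,v0) N1.N3=(alive,v0)
Op 6: N1 marks N0=alive -> (alive,v1)
Op 7: gossip N2<->N0 -> N2.N0=(alive,v0) N2.N1=(alive,v0) N2.N2=(alive,v0) N2.N3=(alive,v0) | N0.N0=(alive,v0) N0.N1=(alive,v0) N0.N2=(alive,v0) N0.N3=(alive,v0)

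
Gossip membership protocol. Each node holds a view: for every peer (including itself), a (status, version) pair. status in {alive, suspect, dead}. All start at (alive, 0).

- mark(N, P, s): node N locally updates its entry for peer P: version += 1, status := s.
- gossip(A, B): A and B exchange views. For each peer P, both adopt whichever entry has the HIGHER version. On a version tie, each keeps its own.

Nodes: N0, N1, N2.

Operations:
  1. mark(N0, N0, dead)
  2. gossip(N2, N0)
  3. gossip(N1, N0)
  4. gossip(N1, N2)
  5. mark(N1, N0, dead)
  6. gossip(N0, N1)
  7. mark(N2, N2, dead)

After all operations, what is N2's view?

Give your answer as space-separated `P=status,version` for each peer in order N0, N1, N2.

Op 1: N0 marks N0=dead -> (dead,v1)
Op 2: gossip N2<->N0 -> N2.N0=(dead,v1) N2.N1=(alive,v0) N2.N2=(alive,v0) | N0.N0=(dead,v1) N0.N1=(alive,v0) N0.N2=(alive,v0)
Op 3: gossip N1<->N0 -> N1.N0=(dead,v1) N1.N1=(alive,v0) N1.N2=(alive,v0) | N0.N0=(dead,v1) N0.N1=(alive,v0) N0.N2=(alive,v0)
Op 4: gossip N1<->N2 -> N1.N0=(dead,v1) N1.N1=(alive,v0) N1.N2=(alive,v0) | N2.N0=(dead,v1) N2.N1=(alive,v0) N2.N2=(alive,v0)
Op 5: N1 marks N0=dead -> (dead,v2)
Op 6: gossip N0<->N1 -> N0.N0=(dead,v2) N0.N1=(alive,v0) N0.N2=(alive,v0) | N1.N0=(dead,v2) N1.N1=(alive,v0) N1.N2=(alive,v0)
Op 7: N2 marks N2=dead -> (dead,v1)

Answer: N0=dead,1 N1=alive,0 N2=dead,1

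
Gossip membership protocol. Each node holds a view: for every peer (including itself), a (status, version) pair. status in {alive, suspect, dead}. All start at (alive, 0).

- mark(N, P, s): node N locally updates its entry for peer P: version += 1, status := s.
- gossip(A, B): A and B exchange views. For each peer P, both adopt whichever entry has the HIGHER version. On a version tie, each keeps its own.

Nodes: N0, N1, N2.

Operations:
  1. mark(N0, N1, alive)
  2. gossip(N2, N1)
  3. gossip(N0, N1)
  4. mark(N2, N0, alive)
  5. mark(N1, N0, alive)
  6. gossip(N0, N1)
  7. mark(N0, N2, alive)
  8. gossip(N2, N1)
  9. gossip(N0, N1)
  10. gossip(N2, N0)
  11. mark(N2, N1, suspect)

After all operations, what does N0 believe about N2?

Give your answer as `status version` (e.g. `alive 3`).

Op 1: N0 marks N1=alive -> (alive,v1)
Op 2: gossip N2<->N1 -> N2.N0=(alive,v0) N2.N1=(alive,v0) N2.N2=(alive,v0) | N1.N0=(alive,v0) N1.N1=(alive,v0) N1.N2=(alive,v0)
Op 3: gossip N0<->N1 -> N0.N0=(alive,v0) N0.N1=(alive,v1) N0.N2=(alive,v0) | N1.N0=(alive,v0) N1.N1=(alive,v1) N1.N2=(alive,v0)
Op 4: N2 marks N0=alive -> (alive,v1)
Op 5: N1 marks N0=alive -> (alive,v1)
Op 6: gossip N0<->N1 -> N0.N0=(alive,v1) N0.N1=(alive,v1) N0.N2=(alive,v0) | N1.N0=(alive,v1) N1.N1=(alive,v1) N1.N2=(alive,v0)
Op 7: N0 marks N2=alive -> (alive,v1)
Op 8: gossip N2<->N1 -> N2.N0=(alive,v1) N2.N1=(alive,v1) N2.N2=(alive,v0) | N1.N0=(alive,v1) N1.N1=(alive,v1) N1.N2=(alive,v0)
Op 9: gossip N0<->N1 -> N0.N0=(alive,v1) N0.N1=(alive,v1) N0.N2=(alive,v1) | N1.N0=(alive,v1) N1.N1=(alive,v1) N1.N2=(alive,v1)
Op 10: gossip N2<->N0 -> N2.N0=(alive,v1) N2.N1=(alive,v1) N2.N2=(alive,v1) | N0.N0=(alive,v1) N0.N1=(alive,v1) N0.N2=(alive,v1)
Op 11: N2 marks N1=suspect -> (suspect,v2)

Answer: alive 1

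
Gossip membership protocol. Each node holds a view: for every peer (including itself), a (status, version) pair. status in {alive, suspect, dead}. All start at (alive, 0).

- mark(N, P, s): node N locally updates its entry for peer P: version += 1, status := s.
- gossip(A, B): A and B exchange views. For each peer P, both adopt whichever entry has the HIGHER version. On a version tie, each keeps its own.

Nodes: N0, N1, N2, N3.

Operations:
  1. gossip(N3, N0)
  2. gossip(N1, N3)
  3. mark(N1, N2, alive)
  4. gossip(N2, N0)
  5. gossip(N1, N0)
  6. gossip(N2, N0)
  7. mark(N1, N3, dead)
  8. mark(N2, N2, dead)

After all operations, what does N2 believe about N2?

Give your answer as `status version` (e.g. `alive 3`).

Op 1: gossip N3<->N0 -> N3.N0=(alive,v0) N3.N1=(alive,v0) N3.N2=(alive,v0) N3.N3=(alive,v0) | N0.N0=(alive,v0) N0.N1=(alive,v0) N0.N2=(alive,v0) N0.N3=(alive,v0)
Op 2: gossip N1<->N3 -> N1.N0=(alive,v0) N1.N1=(alive,v0) N1.N2=(alive,v0) N1.N3=(alive,v0) | N3.N0=(alive,v0) N3.N1=(alive,v0) N3.N2=(alive,v0) N3.N3=(alive,v0)
Op 3: N1 marks N2=alive -> (alive,v1)
Op 4: gossip N2<->N0 -> N2.N0=(alive,v0) N2.N1=(alive,v0) N2.N2=(alive,v0) N2.N3=(alive,v0) | N0.N0=(alive,v0) N0.N1=(alive,v0) N0.N2=(alive,v0) N0.N3=(alive,v0)
Op 5: gossip N1<->N0 -> N1.N0=(alive,v0) N1.N1=(alive,v0) N1.N2=(alive,v1) N1.N3=(alive,v0) | N0.N0=(alive,v0) N0.N1=(alive,v0) N0.N2=(alive,v1) N0.N3=(alive,v0)
Op 6: gossip N2<->N0 -> N2.N0=(alive,v0) N2.N1=(alive,v0) N2.N2=(alive,v1) N2.N3=(alive,v0) | N0.N0=(alive,v0) N0.N1=(alive,v0) N0.N2=(alive,v1) N0.N3=(alive,v0)
Op 7: N1 marks N3=dead -> (dead,v1)
Op 8: N2 marks N2=dead -> (dead,v2)

Answer: dead 2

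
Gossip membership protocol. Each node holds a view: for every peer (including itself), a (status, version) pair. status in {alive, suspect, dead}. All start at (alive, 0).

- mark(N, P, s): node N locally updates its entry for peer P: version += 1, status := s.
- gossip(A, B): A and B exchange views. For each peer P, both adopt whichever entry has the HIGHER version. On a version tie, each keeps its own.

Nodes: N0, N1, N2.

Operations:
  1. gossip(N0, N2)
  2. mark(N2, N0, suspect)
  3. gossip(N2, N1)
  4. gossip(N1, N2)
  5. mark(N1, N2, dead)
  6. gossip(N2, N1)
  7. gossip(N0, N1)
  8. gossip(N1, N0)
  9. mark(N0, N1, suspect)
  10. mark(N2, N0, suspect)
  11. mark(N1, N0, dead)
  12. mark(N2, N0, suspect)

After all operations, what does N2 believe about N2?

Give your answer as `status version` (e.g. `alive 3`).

Answer: dead 1

Derivation:
Op 1: gossip N0<->N2 -> N0.N0=(alive,v0) N0.N1=(alive,v0) N0.N2=(alive,v0) | N2.N0=(alive,v0) N2.N1=(alive,v0) N2.N2=(alive,v0)
Op 2: N2 marks N0=suspect -> (suspect,v1)
Op 3: gossip N2<->N1 -> N2.N0=(suspect,v1) N2.N1=(alive,v0) N2.N2=(alive,v0) | N1.N0=(suspect,v1) N1.N1=(alive,v0) N1.N2=(alive,v0)
Op 4: gossip N1<->N2 -> N1.N0=(suspect,v1) N1.N1=(alive,v0) N1.N2=(alive,v0) | N2.N0=(suspect,v1) N2.N1=(alive,v0) N2.N2=(alive,v0)
Op 5: N1 marks N2=dead -> (dead,v1)
Op 6: gossip N2<->N1 -> N2.N0=(suspect,v1) N2.N1=(alive,v0) N2.N2=(dead,v1) | N1.N0=(suspect,v1) N1.N1=(alive,v0) N1.N2=(dead,v1)
Op 7: gossip N0<->N1 -> N0.N0=(suspect,v1) N0.N1=(alive,v0) N0.N2=(dead,v1) | N1.N0=(suspect,v1) N1.N1=(alive,v0) N1.N2=(dead,v1)
Op 8: gossip N1<->N0 -> N1.N0=(suspect,v1) N1.N1=(alive,v0) N1.N2=(dead,v1) | N0.N0=(suspect,v1) N0.N1=(alive,v0) N0.N2=(dead,v1)
Op 9: N0 marks N1=suspect -> (suspect,v1)
Op 10: N2 marks N0=suspect -> (suspect,v2)
Op 11: N1 marks N0=dead -> (dead,v2)
Op 12: N2 marks N0=suspect -> (suspect,v3)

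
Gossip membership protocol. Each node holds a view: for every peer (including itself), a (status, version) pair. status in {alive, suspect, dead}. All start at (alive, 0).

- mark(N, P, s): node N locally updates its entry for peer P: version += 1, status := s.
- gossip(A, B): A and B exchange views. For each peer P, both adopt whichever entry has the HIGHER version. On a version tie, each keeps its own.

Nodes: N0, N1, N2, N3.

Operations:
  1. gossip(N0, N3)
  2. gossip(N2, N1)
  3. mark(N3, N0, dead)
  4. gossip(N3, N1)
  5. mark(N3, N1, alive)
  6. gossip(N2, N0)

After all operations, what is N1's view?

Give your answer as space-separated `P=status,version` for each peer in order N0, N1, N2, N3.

Op 1: gossip N0<->N3 -> N0.N0=(alive,v0) N0.N1=(alive,v0) N0.N2=(alive,v0) N0.N3=(alive,v0) | N3.N0=(alive,v0) N3.N1=(alive,v0) N3.N2=(alive,v0) N3.N3=(alive,v0)
Op 2: gossip N2<->N1 -> N2.N0=(alive,v0) N2.N1=(alive,v0) N2.N2=(alive,v0) N2.N3=(alive,v0) | N1.N0=(alive,v0) N1.N1=(alive,v0) N1.N2=(alive,v0) N1.N3=(alive,v0)
Op 3: N3 marks N0=dead -> (dead,v1)
Op 4: gossip N3<->N1 -> N3.N0=(dead,v1) N3.N1=(alive,v0) N3.N2=(alive,v0) N3.N3=(alive,v0) | N1.N0=(dead,v1) N1.N1=(alive,v0) N1.N2=(alive,v0) N1.N3=(alive,v0)
Op 5: N3 marks N1=alive -> (alive,v1)
Op 6: gossip N2<->N0 -> N2.N0=(alive,v0) N2.N1=(alive,v0) N2.N2=(alive,v0) N2.N3=(alive,v0) | N0.N0=(alive,v0) N0.N1=(alive,v0) N0.N2=(alive,v0) N0.N3=(alive,v0)

Answer: N0=dead,1 N1=alive,0 N2=alive,0 N3=alive,0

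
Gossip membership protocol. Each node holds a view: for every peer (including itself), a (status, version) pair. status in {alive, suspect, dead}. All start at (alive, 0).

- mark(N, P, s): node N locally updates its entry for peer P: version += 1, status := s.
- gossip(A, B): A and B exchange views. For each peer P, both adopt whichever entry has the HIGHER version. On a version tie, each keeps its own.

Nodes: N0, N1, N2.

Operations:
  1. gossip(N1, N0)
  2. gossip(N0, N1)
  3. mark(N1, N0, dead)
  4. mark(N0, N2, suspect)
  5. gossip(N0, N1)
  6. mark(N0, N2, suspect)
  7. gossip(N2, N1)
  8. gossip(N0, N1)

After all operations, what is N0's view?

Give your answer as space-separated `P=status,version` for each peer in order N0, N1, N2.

Answer: N0=dead,1 N1=alive,0 N2=suspect,2

Derivation:
Op 1: gossip N1<->N0 -> N1.N0=(alive,v0) N1.N1=(alive,v0) N1.N2=(alive,v0) | N0.N0=(alive,v0) N0.N1=(alive,v0) N0.N2=(alive,v0)
Op 2: gossip N0<->N1 -> N0.N0=(alive,v0) N0.N1=(alive,v0) N0.N2=(alive,v0) | N1.N0=(alive,v0) N1.N1=(alive,v0) N1.N2=(alive,v0)
Op 3: N1 marks N0=dead -> (dead,v1)
Op 4: N0 marks N2=suspect -> (suspect,v1)
Op 5: gossip N0<->N1 -> N0.N0=(dead,v1) N0.N1=(alive,v0) N0.N2=(suspect,v1) | N1.N0=(dead,v1) N1.N1=(alive,v0) N1.N2=(suspect,v1)
Op 6: N0 marks N2=suspect -> (suspect,v2)
Op 7: gossip N2<->N1 -> N2.N0=(dead,v1) N2.N1=(alive,v0) N2.N2=(suspect,v1) | N1.N0=(dead,v1) N1.N1=(alive,v0) N1.N2=(suspect,v1)
Op 8: gossip N0<->N1 -> N0.N0=(dead,v1) N0.N1=(alive,v0) N0.N2=(suspect,v2) | N1.N0=(dead,v1) N1.N1=(alive,v0) N1.N2=(suspect,v2)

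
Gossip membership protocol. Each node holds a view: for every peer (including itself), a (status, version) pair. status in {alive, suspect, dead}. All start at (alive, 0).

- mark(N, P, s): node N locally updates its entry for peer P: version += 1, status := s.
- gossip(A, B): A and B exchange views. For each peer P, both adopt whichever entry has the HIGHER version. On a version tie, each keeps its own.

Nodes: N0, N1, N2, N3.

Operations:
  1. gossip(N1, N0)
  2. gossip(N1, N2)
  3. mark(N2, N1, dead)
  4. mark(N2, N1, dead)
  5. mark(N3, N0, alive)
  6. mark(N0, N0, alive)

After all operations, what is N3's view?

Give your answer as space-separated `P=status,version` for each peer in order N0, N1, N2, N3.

Answer: N0=alive,1 N1=alive,0 N2=alive,0 N3=alive,0

Derivation:
Op 1: gossip N1<->N0 -> N1.N0=(alive,v0) N1.N1=(alive,v0) N1.N2=(alive,v0) N1.N3=(alive,v0) | N0.N0=(alive,v0) N0.N1=(alive,v0) N0.N2=(alive,v0) N0.N3=(alive,v0)
Op 2: gossip N1<->N2 -> N1.N0=(alive,v0) N1.N1=(alive,v0) N1.N2=(alive,v0) N1.N3=(alive,v0) | N2.N0=(alive,v0) N2.N1=(alive,v0) N2.N2=(alive,v0) N2.N3=(alive,v0)
Op 3: N2 marks N1=dead -> (dead,v1)
Op 4: N2 marks N1=dead -> (dead,v2)
Op 5: N3 marks N0=alive -> (alive,v1)
Op 6: N0 marks N0=alive -> (alive,v1)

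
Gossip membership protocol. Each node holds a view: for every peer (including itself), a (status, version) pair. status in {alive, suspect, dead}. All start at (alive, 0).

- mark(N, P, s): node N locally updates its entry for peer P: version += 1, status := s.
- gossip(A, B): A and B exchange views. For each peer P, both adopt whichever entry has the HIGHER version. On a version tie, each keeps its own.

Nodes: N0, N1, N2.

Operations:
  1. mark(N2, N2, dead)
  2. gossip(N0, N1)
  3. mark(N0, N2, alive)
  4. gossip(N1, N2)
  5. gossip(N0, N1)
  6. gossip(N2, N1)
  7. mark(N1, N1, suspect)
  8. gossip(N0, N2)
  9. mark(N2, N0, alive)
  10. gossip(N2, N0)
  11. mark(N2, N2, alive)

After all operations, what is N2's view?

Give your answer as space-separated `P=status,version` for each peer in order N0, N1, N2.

Op 1: N2 marks N2=dead -> (dead,v1)
Op 2: gossip N0<->N1 -> N0.N0=(alive,v0) N0.N1=(alive,v0) N0.N2=(alive,v0) | N1.N0=(alive,v0) N1.N1=(alive,v0) N1.N2=(alive,v0)
Op 3: N0 marks N2=alive -> (alive,v1)
Op 4: gossip N1<->N2 -> N1.N0=(alive,v0) N1.N1=(alive,v0) N1.N2=(dead,v1) | N2.N0=(alive,v0) N2.N1=(alive,v0) N2.N2=(dead,v1)
Op 5: gossip N0<->N1 -> N0.N0=(alive,v0) N0.N1=(alive,v0) N0.N2=(alive,v1) | N1.N0=(alive,v0) N1.N1=(alive,v0) N1.N2=(dead,v1)
Op 6: gossip N2<->N1 -> N2.N0=(alive,v0) N2.N1=(alive,v0) N2.N2=(dead,v1) | N1.N0=(alive,v0) N1.N1=(alive,v0) N1.N2=(dead,v1)
Op 7: N1 marks N1=suspect -> (suspect,v1)
Op 8: gossip N0<->N2 -> N0.N0=(alive,v0) N0.N1=(alive,v0) N0.N2=(alive,v1) | N2.N0=(alive,v0) N2.N1=(alive,v0) N2.N2=(dead,v1)
Op 9: N2 marks N0=alive -> (alive,v1)
Op 10: gossip N2<->N0 -> N2.N0=(alive,v1) N2.N1=(alive,v0) N2.N2=(dead,v1) | N0.N0=(alive,v1) N0.N1=(alive,v0) N0.N2=(alive,v1)
Op 11: N2 marks N2=alive -> (alive,v2)

Answer: N0=alive,1 N1=alive,0 N2=alive,2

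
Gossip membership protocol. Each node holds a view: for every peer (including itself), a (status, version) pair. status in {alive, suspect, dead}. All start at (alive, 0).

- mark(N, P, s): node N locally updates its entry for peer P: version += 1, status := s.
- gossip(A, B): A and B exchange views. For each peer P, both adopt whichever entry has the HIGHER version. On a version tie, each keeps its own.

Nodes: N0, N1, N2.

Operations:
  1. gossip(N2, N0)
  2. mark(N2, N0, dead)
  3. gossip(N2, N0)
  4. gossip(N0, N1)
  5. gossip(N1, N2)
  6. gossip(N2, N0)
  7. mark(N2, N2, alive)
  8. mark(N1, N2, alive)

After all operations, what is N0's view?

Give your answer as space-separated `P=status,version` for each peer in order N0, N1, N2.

Op 1: gossip N2<->N0 -> N2.N0=(alive,v0) N2.N1=(alive,v0) N2.N2=(alive,v0) | N0.N0=(alive,v0) N0.N1=(alive,v0) N0.N2=(alive,v0)
Op 2: N2 marks N0=dead -> (dead,v1)
Op 3: gossip N2<->N0 -> N2.N0=(dead,v1) N2.N1=(alive,v0) N2.N2=(alive,v0) | N0.N0=(dead,v1) N0.N1=(alive,v0) N0.N2=(alive,v0)
Op 4: gossip N0<->N1 -> N0.N0=(dead,v1) N0.N1=(alive,v0) N0.N2=(alive,v0) | N1.N0=(dead,v1) N1.N1=(alive,v0) N1.N2=(alive,v0)
Op 5: gossip N1<->N2 -> N1.N0=(dead,v1) N1.N1=(alive,v0) N1.N2=(alive,v0) | N2.N0=(dead,v1) N2.N1=(alive,v0) N2.N2=(alive,v0)
Op 6: gossip N2<->N0 -> N2.N0=(dead,v1) N2.N1=(alive,v0) N2.N2=(alive,v0) | N0.N0=(dead,v1) N0.N1=(alive,v0) N0.N2=(alive,v0)
Op 7: N2 marks N2=alive -> (alive,v1)
Op 8: N1 marks N2=alive -> (alive,v1)

Answer: N0=dead,1 N1=alive,0 N2=alive,0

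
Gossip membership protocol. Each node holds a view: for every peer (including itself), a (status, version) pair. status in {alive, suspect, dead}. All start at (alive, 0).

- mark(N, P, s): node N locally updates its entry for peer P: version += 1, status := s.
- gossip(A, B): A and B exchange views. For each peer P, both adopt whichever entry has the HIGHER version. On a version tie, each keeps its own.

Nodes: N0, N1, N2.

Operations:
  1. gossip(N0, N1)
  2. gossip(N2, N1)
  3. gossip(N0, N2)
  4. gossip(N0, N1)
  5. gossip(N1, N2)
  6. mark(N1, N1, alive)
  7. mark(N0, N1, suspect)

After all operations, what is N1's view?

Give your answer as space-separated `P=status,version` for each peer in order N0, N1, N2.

Answer: N0=alive,0 N1=alive,1 N2=alive,0

Derivation:
Op 1: gossip N0<->N1 -> N0.N0=(alive,v0) N0.N1=(alive,v0) N0.N2=(alive,v0) | N1.N0=(alive,v0) N1.N1=(alive,v0) N1.N2=(alive,v0)
Op 2: gossip N2<->N1 -> N2.N0=(alive,v0) N2.N1=(alive,v0) N2.N2=(alive,v0) | N1.N0=(alive,v0) N1.N1=(alive,v0) N1.N2=(alive,v0)
Op 3: gossip N0<->N2 -> N0.N0=(alive,v0) N0.N1=(alive,v0) N0.N2=(alive,v0) | N2.N0=(alive,v0) N2.N1=(alive,v0) N2.N2=(alive,v0)
Op 4: gossip N0<->N1 -> N0.N0=(alive,v0) N0.N1=(alive,v0) N0.N2=(alive,v0) | N1.N0=(alive,v0) N1.N1=(alive,v0) N1.N2=(alive,v0)
Op 5: gossip N1<->N2 -> N1.N0=(alive,v0) N1.N1=(alive,v0) N1.N2=(alive,v0) | N2.N0=(alive,v0) N2.N1=(alive,v0) N2.N2=(alive,v0)
Op 6: N1 marks N1=alive -> (alive,v1)
Op 7: N0 marks N1=suspect -> (suspect,v1)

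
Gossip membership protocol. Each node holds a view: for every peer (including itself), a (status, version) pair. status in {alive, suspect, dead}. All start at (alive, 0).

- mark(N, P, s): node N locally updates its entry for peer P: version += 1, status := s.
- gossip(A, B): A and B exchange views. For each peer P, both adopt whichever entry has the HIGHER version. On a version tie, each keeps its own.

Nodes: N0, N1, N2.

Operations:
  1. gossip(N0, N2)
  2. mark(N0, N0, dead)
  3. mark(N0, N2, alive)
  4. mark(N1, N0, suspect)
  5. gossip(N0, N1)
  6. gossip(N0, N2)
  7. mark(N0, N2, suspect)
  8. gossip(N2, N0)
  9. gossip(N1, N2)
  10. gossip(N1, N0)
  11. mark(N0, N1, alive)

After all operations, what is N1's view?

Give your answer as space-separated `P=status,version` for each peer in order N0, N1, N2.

Op 1: gossip N0<->N2 -> N0.N0=(alive,v0) N0.N1=(alive,v0) N0.N2=(alive,v0) | N2.N0=(alive,v0) N2.N1=(alive,v0) N2.N2=(alive,v0)
Op 2: N0 marks N0=dead -> (dead,v1)
Op 3: N0 marks N2=alive -> (alive,v1)
Op 4: N1 marks N0=suspect -> (suspect,v1)
Op 5: gossip N0<->N1 -> N0.N0=(dead,v1) N0.N1=(alive,v0) N0.N2=(alive,v1) | N1.N0=(suspect,v1) N1.N1=(alive,v0) N1.N2=(alive,v1)
Op 6: gossip N0<->N2 -> N0.N0=(dead,v1) N0.N1=(alive,v0) N0.N2=(alive,v1) | N2.N0=(dead,v1) N2.N1=(alive,v0) N2.N2=(alive,v1)
Op 7: N0 marks N2=suspect -> (suspect,v2)
Op 8: gossip N2<->N0 -> N2.N0=(dead,v1) N2.N1=(alive,v0) N2.N2=(suspect,v2) | N0.N0=(dead,v1) N0.N1=(alive,v0) N0.N2=(suspect,v2)
Op 9: gossip N1<->N2 -> N1.N0=(suspect,v1) N1.N1=(alive,v0) N1.N2=(suspect,v2) | N2.N0=(dead,v1) N2.N1=(alive,v0) N2.N2=(suspect,v2)
Op 10: gossip N1<->N0 -> N1.N0=(suspect,v1) N1.N1=(alive,v0) N1.N2=(suspect,v2) | N0.N0=(dead,v1) N0.N1=(alive,v0) N0.N2=(suspect,v2)
Op 11: N0 marks N1=alive -> (alive,v1)

Answer: N0=suspect,1 N1=alive,0 N2=suspect,2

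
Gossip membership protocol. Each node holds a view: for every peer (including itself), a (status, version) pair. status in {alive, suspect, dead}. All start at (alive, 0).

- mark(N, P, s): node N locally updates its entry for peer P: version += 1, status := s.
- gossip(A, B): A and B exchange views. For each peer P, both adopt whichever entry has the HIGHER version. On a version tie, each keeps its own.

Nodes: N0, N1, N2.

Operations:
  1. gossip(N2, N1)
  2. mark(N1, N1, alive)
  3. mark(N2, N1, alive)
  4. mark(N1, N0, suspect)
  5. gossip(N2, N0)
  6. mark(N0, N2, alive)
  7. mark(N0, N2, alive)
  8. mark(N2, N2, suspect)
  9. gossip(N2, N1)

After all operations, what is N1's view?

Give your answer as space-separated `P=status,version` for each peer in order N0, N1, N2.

Op 1: gossip N2<->N1 -> N2.N0=(alive,v0) N2.N1=(alive,v0) N2.N2=(alive,v0) | N1.N0=(alive,v0) N1.N1=(alive,v0) N1.N2=(alive,v0)
Op 2: N1 marks N1=alive -> (alive,v1)
Op 3: N2 marks N1=alive -> (alive,v1)
Op 4: N1 marks N0=suspect -> (suspect,v1)
Op 5: gossip N2<->N0 -> N2.N0=(alive,v0) N2.N1=(alive,v1) N2.N2=(alive,v0) | N0.N0=(alive,v0) N0.N1=(alive,v1) N0.N2=(alive,v0)
Op 6: N0 marks N2=alive -> (alive,v1)
Op 7: N0 marks N2=alive -> (alive,v2)
Op 8: N2 marks N2=suspect -> (suspect,v1)
Op 9: gossip N2<->N1 -> N2.N0=(suspect,v1) N2.N1=(alive,v1) N2.N2=(suspect,v1) | N1.N0=(suspect,v1) N1.N1=(alive,v1) N1.N2=(suspect,v1)

Answer: N0=suspect,1 N1=alive,1 N2=suspect,1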